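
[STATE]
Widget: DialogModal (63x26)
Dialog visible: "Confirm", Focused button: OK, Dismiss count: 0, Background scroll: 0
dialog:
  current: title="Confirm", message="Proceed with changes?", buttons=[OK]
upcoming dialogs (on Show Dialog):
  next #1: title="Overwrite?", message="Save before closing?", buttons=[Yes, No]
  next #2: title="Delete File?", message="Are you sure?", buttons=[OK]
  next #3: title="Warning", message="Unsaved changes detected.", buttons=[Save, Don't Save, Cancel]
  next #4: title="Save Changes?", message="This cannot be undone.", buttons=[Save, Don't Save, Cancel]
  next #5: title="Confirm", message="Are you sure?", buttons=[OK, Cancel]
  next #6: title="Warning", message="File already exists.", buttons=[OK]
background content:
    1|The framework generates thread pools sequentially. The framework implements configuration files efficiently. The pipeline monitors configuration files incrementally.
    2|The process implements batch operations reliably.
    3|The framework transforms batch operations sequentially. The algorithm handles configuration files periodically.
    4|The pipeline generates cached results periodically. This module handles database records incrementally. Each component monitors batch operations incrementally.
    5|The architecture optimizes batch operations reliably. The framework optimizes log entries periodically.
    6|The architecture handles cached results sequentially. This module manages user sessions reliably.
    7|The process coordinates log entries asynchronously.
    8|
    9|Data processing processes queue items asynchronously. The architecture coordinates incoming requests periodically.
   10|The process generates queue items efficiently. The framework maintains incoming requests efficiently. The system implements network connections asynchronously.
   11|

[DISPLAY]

The framework generates thread pools sequentially. The framewor
The process implements batch operations reliably.              
The framework transforms batch operations sequentially. The alg
The pipeline generates cached results periodically. This module
The architecture optimizes batch operations reliably. The frame
The architecture handles cached results sequentially. This modu
The process coordinates log entries asynchronously.            
                                                               
Data processing processes queue items asynchronously. The archi
The process generates queue items efficiently. The framework ma
                   ┌───────────────────────┐                   
                   │        Confirm        │                   
                   │ Proceed with changes? │                   
                   │          [OK]         │                   
                   └───────────────────────┘                   
                                                               
                                                               
                                                               
                                                               
                                                               
                                                               
                                                               
                                                               
                                                               
                                                               
                                                               


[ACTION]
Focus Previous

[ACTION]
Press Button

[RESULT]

The framework generates thread pools sequentially. The framewor
The process implements batch operations reliably.              
The framework transforms batch operations sequentially. The alg
The pipeline generates cached results periodically. This module
The architecture optimizes batch operations reliably. The frame
The architecture handles cached results sequentially. This modu
The process coordinates log entries asynchronously.            
                                                               
Data processing processes queue items asynchronously. The archi
The process generates queue items efficiently. The framework ma
                                                               
                                                               
                                                               
                                                               
                                                               
                                                               
                                                               
                                                               
                                                               
                                                               
                                                               
                                                               
                                                               
                                                               
                                                               
                                                               


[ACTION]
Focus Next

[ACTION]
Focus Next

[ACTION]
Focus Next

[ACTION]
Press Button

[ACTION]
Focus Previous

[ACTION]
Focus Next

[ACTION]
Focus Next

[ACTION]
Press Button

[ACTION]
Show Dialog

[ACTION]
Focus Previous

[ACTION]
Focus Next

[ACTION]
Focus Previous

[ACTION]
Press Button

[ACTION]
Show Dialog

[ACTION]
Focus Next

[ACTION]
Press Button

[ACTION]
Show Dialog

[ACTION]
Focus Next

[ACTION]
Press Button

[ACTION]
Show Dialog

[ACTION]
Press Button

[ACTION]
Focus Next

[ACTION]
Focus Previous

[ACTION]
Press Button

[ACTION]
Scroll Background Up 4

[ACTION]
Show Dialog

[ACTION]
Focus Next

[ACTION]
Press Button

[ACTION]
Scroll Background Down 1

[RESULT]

The process implements batch operations reliably.              
The framework transforms batch operations sequentially. The alg
The pipeline generates cached results periodically. This module
The architecture optimizes batch operations reliably. The frame
The architecture handles cached results sequentially. This modu
The process coordinates log entries asynchronously.            
                                                               
Data processing processes queue items asynchronously. The archi
The process generates queue items efficiently. The framework ma
                                                               
                                                               
                                                               
                                                               
                                                               
                                                               
                                                               
                                                               
                                                               
                                                               
                                                               
                                                               
                                                               
                                                               
                                                               
                                                               
                                                               


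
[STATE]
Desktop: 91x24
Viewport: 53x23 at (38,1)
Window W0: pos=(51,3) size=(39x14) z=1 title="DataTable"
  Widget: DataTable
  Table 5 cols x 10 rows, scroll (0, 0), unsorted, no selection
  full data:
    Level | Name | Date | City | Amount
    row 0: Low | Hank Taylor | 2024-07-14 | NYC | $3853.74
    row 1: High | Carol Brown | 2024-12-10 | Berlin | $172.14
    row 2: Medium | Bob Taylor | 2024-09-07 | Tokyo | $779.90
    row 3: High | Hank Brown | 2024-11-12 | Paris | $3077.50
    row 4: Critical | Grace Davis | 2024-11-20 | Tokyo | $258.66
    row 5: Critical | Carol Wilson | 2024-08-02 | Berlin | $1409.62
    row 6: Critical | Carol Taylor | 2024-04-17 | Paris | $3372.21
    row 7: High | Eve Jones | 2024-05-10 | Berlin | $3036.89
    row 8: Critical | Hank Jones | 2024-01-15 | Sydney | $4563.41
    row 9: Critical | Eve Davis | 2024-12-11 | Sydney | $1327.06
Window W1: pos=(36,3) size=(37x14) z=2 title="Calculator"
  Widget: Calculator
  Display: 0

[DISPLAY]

                                                     
                                                     
━━━━━━━━━━━━━━━━━━━━━━━━━━━━━━━━━━┓━━━━━━━━━━━━━━━━┓ 
Calculator                        ┃                ┃ 
──────────────────────────────────┨────────────────┨ 
                                 0┃│Date      │City┃ 
───┬───┬───┬───┐                  ┃┼──────────┼────┃ 
 7 │ 8 │ 9 │ ÷ │                  ┃│2024-07-14│NYC ┃ 
───┼───┼───┼───┤                  ┃│2024-12-10│Berl┃ 
 4 │ 5 │ 6 │ × │                  ┃│2024-09-07│Toky┃ 
───┼───┼───┼───┤                  ┃│2024-11-12│Pari┃ 
 1 │ 2 │ 3 │ - │                  ┃│2024-11-20│Toky┃ 
───┼───┼───┼───┤                  ┃│2024-08-02│Berl┃ 
 0 │ . │ = │ + │                  ┃│2024-04-17│Pari┃ 
───┴───┴───┴───┘                  ┃│2024-05-10│Berl┃ 
━━━━━━━━━━━━━━━━━━━━━━━━━━━━━━━━━━┛━━━━━━━━━━━━━━━━┛ 
                                                     
                                                     
                                                     
                                                     
                                                     
                                                     
                                                     


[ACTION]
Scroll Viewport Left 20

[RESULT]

                                                     
                                                     
                  ┏━━━━━━━━━━━━━━━━━━━━━━━━━━━━━━━━━━
                  ┃ Calculator                       
                  ┠──────────────────────────────────
                  ┃                                  
                  ┃┌───┬───┬───┬───┐                 
                  ┃│ 7 │ 8 │ 9 │ ÷ │                 
                  ┃├───┼───┼───┼───┤                 
                  ┃│ 4 │ 5 │ 6 │ × │                 
                  ┃├───┼───┼───┼───┤                 
                  ┃│ 1 │ 2 │ 3 │ - │                 
                  ┃├───┼───┼───┼───┤                 
                  ┃│ 0 │ . │ = │ + │                 
                  ┃└───┴───┴───┴───┘                 
                  ┗━━━━━━━━━━━━━━━━━━━━━━━━━━━━━━━━━━
                                                     
                                                     
                                                     
                                                     
                                                     
                                                     
                                                     


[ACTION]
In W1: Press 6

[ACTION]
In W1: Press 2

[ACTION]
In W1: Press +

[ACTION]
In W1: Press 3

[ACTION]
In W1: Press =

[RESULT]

                                                     
                                                     
                  ┏━━━━━━━━━━━━━━━━━━━━━━━━━━━━━━━━━━
                  ┃ Calculator                       
                  ┠──────────────────────────────────
                  ┃                                 6
                  ┃┌───┬───┬───┬───┐                 
                  ┃│ 7 │ 8 │ 9 │ ÷ │                 
                  ┃├───┼───┼───┼───┤                 
                  ┃│ 4 │ 5 │ 6 │ × │                 
                  ┃├───┼───┼───┼───┤                 
                  ┃│ 1 │ 2 │ 3 │ - │                 
                  ┃├───┼───┼───┼───┤                 
                  ┃│ 0 │ . │ = │ + │                 
                  ┃└───┴───┴───┴───┘                 
                  ┗━━━━━━━━━━━━━━━━━━━━━━━━━━━━━━━━━━
                                                     
                                                     
                                                     
                                                     
                                                     
                                                     
                                                     


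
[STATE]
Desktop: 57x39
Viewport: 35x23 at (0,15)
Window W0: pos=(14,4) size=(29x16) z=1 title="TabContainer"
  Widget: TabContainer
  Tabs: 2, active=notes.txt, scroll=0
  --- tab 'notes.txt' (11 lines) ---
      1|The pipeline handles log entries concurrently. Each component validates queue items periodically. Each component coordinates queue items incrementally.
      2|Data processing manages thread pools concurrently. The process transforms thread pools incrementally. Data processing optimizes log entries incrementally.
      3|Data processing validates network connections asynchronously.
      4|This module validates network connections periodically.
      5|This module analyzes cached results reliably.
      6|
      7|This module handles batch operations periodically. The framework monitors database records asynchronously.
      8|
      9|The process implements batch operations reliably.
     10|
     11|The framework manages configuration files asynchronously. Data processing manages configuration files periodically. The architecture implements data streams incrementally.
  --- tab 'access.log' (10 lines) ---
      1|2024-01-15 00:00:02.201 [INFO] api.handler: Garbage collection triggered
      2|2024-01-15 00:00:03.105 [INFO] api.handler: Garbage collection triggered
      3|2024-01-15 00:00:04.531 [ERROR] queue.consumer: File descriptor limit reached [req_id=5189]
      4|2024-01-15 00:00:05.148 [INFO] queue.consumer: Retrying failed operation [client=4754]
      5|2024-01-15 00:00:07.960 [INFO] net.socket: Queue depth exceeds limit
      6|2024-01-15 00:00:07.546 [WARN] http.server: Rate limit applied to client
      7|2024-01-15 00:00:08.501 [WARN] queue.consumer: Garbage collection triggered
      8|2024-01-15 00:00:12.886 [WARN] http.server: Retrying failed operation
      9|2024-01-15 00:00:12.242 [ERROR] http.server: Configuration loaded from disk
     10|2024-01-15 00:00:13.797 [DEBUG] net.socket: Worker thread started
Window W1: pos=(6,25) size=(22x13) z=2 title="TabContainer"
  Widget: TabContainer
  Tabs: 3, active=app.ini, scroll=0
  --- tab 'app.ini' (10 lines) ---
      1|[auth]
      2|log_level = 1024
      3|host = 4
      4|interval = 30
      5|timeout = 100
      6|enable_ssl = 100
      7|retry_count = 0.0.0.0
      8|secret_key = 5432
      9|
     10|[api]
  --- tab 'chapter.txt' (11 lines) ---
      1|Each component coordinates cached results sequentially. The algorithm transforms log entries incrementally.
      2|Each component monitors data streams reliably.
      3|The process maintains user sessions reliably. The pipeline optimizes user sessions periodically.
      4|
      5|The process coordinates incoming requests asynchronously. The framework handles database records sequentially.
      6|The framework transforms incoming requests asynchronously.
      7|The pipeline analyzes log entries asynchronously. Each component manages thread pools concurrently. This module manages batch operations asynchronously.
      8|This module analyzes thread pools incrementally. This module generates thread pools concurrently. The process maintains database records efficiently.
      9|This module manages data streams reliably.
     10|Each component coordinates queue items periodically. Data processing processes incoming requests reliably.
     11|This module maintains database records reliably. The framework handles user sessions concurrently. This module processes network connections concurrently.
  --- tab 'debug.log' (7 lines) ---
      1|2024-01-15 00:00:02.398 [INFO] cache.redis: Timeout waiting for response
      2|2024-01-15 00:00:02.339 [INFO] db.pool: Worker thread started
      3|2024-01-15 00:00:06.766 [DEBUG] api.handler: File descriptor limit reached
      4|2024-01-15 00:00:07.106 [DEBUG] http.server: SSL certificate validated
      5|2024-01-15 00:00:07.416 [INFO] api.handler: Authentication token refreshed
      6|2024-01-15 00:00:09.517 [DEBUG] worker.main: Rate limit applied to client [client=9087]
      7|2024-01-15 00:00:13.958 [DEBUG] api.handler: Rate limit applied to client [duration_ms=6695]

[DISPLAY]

              ┃This module handles 
              ┃                    
              ┃The process implemen
              ┃                    
              ┗━━━━━━━━━━━━━━━━━━━━
                                   
                                   
                                   
                                   
                                   
      ┏━━━━━━━━━━━━━━━━━━━━┓       
      ┃ TabContainer       ┃       
      ┠────────────────────┨       
      ┃[app.ini]│ chapter.t┃       
      ┃────────────────────┃       
      ┃[auth]              ┃       
      ┃log_level = 1024    ┃       
      ┃host = 4            ┃       
      ┃interval = 30       ┃       
      ┃timeout = 100       ┃       
      ┃enable_ssl = 100    ┃       
      ┃retry_count = 0.0.0.┃       
      ┗━━━━━━━━━━━━━━━━━━━━┛       


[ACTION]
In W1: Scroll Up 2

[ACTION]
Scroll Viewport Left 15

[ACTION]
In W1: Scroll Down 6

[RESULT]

              ┃This module handles 
              ┃                    
              ┃The process implemen
              ┃                    
              ┗━━━━━━━━━━━━━━━━━━━━
                                   
                                   
                                   
                                   
                                   
      ┏━━━━━━━━━━━━━━━━━━━━┓       
      ┃ TabContainer       ┃       
      ┠────────────────────┨       
      ┃[app.ini]│ chapter.t┃       
      ┃────────────────────┃       
      ┃retry_count = 0.0.0.┃       
      ┃secret_key = 5432   ┃       
      ┃                    ┃       
      ┃[api]               ┃       
      ┃                    ┃       
      ┃                    ┃       
      ┃                    ┃       
      ┗━━━━━━━━━━━━━━━━━━━━┛       


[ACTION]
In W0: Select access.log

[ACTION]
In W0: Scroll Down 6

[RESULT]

              ┃                    
              ┃                    
              ┃                    
              ┃                    
              ┗━━━━━━━━━━━━━━━━━━━━
                                   
                                   
                                   
                                   
                                   
      ┏━━━━━━━━━━━━━━━━━━━━┓       
      ┃ TabContainer       ┃       
      ┠────────────────────┨       
      ┃[app.ini]│ chapter.t┃       
      ┃────────────────────┃       
      ┃retry_count = 0.0.0.┃       
      ┃secret_key = 5432   ┃       
      ┃                    ┃       
      ┃[api]               ┃       
      ┃                    ┃       
      ┃                    ┃       
      ┃                    ┃       
      ┗━━━━━━━━━━━━━━━━━━━━┛       


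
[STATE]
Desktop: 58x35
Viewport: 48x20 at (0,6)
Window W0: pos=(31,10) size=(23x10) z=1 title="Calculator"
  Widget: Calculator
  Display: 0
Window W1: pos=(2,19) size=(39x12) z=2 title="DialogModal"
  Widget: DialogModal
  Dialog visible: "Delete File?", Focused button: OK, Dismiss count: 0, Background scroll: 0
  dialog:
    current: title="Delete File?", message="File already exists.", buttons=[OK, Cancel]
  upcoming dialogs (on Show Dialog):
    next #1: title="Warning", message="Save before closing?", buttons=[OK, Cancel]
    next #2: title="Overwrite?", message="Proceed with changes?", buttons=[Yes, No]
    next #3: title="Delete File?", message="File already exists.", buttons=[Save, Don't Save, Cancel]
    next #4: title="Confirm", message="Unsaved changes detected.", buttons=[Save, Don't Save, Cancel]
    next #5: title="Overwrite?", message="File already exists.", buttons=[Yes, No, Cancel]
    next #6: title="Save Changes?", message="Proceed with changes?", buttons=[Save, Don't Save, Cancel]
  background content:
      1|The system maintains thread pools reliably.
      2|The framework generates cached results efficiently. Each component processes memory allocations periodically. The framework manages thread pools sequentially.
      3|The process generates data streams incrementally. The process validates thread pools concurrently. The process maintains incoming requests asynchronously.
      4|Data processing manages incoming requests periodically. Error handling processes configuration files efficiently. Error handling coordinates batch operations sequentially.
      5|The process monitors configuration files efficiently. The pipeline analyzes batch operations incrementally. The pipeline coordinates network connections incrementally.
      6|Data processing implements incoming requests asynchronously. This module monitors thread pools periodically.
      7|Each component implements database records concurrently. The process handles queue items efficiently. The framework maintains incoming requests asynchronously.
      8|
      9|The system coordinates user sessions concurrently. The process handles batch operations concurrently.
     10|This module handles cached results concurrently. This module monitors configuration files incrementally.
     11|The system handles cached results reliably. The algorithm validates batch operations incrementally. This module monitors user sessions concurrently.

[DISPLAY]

                                                
                                                
                                                
                                                
                               ┏━━━━━━━━━━━━━━━━
                               ┃ Calculator     
                               ┠────────────────
                               ┃                
                               ┃┌───┬───┬───┬───
                               ┃│ 7 │ 8 │ 9 │ ÷ 
                               ┃├───┼───┼───┼───
                               ┃│ 4 │ 5 │ 6 │ × 
                               ┃└───┴───┴───┴───
  ┏━━━━━━━━━━━━━━━━━━━━━━━━━━━━━━━━━━━━━┓━━━━━━━
  ┃ DialogModal                         ┃       
  ┠─────────────────────────────────────┨       
  ┃The system maintains thread pools rel┃       
  ┃The fr┌──────────────────────┐ result┃       
  ┃The pr│     Delete File?     │eams in┃       
  ┃Data p│ File already exists. │ng requ┃       


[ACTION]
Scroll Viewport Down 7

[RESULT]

                               ┃                
                               ┃┌───┬───┬───┬───
                               ┃│ 7 │ 8 │ 9 │ ÷ 
                               ┃├───┼───┼───┼───
                               ┃│ 4 │ 5 │ 6 │ × 
                               ┃└───┴───┴───┴───
  ┏━━━━━━━━━━━━━━━━━━━━━━━━━━━━━━━━━━━━━┓━━━━━━━
  ┃ DialogModal                         ┃       
  ┠─────────────────────────────────────┨       
  ┃The system maintains thread pools rel┃       
  ┃The fr┌──────────────────────┐ result┃       
  ┃The pr│     Delete File?     │eams in┃       
  ┃Data p│ File already exists. │ng requ┃       
  ┃The pr│    [OK]  Cancel      │tion fi┃       
  ┃Data p└──────────────────────┘oming r┃       
  ┃Each component implements database re┃       
  ┃                                     ┃       
  ┗━━━━━━━━━━━━━━━━━━━━━━━━━━━━━━━━━━━━━┛       
                                                
                                                


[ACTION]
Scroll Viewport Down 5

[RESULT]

                               ┃│ 7 │ 8 │ 9 │ ÷ 
                               ┃├───┼───┼───┼───
                               ┃│ 4 │ 5 │ 6 │ × 
                               ┃└───┴───┴───┴───
  ┏━━━━━━━━━━━━━━━━━━━━━━━━━━━━━━━━━━━━━┓━━━━━━━
  ┃ DialogModal                         ┃       
  ┠─────────────────────────────────────┨       
  ┃The system maintains thread pools rel┃       
  ┃The fr┌──────────────────────┐ result┃       
  ┃The pr│     Delete File?     │eams in┃       
  ┃Data p│ File already exists. │ng requ┃       
  ┃The pr│    [OK]  Cancel      │tion fi┃       
  ┃Data p└──────────────────────┘oming r┃       
  ┃Each component implements database re┃       
  ┃                                     ┃       
  ┗━━━━━━━━━━━━━━━━━━━━━━━━━━━━━━━━━━━━━┛       
                                                
                                                
                                                
                                                


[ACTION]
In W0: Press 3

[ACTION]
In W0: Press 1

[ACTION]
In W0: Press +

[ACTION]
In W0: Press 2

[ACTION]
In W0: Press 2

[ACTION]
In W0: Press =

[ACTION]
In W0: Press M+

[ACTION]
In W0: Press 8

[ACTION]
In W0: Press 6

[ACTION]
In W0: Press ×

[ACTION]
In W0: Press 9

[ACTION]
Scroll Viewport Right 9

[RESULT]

                      ┃│ 7 │ 8 │ 9 │ ÷ │    ┃   
                      ┃├───┼───┼───┼───┤    ┃   
                      ┃│ 4 │ 5 │ 6 │ × │    ┃   
                      ┃└───┴───┴───┴───┘    ┃   
━━━━━━━━━━━━━━━━━━━━━━━━━━━━━━━┓━━━━━━━━━━━━┛   
gModal                         ┃                
───────────────────────────────┨                
stem maintains thread pools rel┃                
┌──────────────────────┐ result┃                
│     Delete File?     │eams in┃                
│ File already exists. │ng requ┃                
│    [OK]  Cancel      │tion fi┃                
└──────────────────────┘oming r┃                
omponent implements database re┃                
                               ┃                
━━━━━━━━━━━━━━━━━━━━━━━━━━━━━━━┛                
                                                
                                                
                                                
                                                


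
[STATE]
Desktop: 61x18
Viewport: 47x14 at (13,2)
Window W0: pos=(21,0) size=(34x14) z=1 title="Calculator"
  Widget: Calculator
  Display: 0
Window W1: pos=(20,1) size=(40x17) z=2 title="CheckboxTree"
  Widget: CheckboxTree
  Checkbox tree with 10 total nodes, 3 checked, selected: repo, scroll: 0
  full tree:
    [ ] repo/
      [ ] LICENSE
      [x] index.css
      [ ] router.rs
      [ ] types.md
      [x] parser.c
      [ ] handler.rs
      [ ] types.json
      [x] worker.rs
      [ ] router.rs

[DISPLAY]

       ┃ CheckboxTree                         ┃
       ┠──────────────────────────────────────┨
       ┃>[-] repo/                            ┃
       ┃   [ ] LICENSE                        ┃
       ┃   [x] index.css                      ┃
       ┃   [ ] router.rs                      ┃
       ┃   [ ] types.md                       ┃
       ┃   [x] parser.c                       ┃
       ┃   [ ] handler.rs                     ┃
       ┃   [ ] types.json                     ┃
       ┃   [x] worker.rs                      ┃
       ┃   [ ] router.rs                      ┃
       ┃                                      ┃
       ┃                                      ┃


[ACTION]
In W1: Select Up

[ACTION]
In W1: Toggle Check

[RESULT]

       ┃ CheckboxTree                         ┃
       ┠──────────────────────────────────────┨
       ┃>[x] repo/                            ┃
       ┃   [x] LICENSE                        ┃
       ┃   [x] index.css                      ┃
       ┃   [x] router.rs                      ┃
       ┃   [x] types.md                       ┃
       ┃   [x] parser.c                       ┃
       ┃   [x] handler.rs                     ┃
       ┃   [x] types.json                     ┃
       ┃   [x] worker.rs                      ┃
       ┃   [x] router.rs                      ┃
       ┃                                      ┃
       ┃                                      ┃


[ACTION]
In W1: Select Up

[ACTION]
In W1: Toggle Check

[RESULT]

       ┃ CheckboxTree                         ┃
       ┠──────────────────────────────────────┨
       ┃>[ ] repo/                            ┃
       ┃   [ ] LICENSE                        ┃
       ┃   [ ] index.css                      ┃
       ┃   [ ] router.rs                      ┃
       ┃   [ ] types.md                       ┃
       ┃   [ ] parser.c                       ┃
       ┃   [ ] handler.rs                     ┃
       ┃   [ ] types.json                     ┃
       ┃   [ ] worker.rs                      ┃
       ┃   [ ] router.rs                      ┃
       ┃                                      ┃
       ┃                                      ┃


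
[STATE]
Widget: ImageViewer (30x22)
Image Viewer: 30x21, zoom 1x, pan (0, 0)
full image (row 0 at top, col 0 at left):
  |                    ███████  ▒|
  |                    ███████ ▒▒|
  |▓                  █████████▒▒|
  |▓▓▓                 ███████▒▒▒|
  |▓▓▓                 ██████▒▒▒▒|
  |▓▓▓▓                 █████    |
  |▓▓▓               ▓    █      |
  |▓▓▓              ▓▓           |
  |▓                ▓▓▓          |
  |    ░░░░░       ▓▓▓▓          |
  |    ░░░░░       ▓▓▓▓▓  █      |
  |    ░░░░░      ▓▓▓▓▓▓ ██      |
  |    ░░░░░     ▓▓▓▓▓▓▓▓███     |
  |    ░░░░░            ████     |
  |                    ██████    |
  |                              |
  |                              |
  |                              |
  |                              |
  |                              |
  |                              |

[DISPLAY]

                    ███████  ▒
                    ███████ ▒▒
▓                  █████████▒▒
▓▓▓                 ███████▒▒▒
▓▓▓                 ██████▒▒▒▒
▓▓▓▓                 █████    
▓▓▓               ▓    █      
▓▓▓              ▓▓           
▓                ▓▓▓          
    ░░░░░       ▓▓▓▓          
    ░░░░░       ▓▓▓▓▓  █      
    ░░░░░      ▓▓▓▓▓▓ ██      
    ░░░░░     ▓▓▓▓▓▓▓▓███     
    ░░░░░            ████     
                    ██████    
                              
                              
                              
                              
                              
                              
                              


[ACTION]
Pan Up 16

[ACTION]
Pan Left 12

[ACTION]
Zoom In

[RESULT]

                              
                              
                              
                              
▓▓                            
▓▓                            
▓▓▓▓▓▓                        
▓▓▓▓▓▓                        
▓▓▓▓▓▓                        
▓▓▓▓▓▓                        
▓▓▓▓▓▓▓▓                      
▓▓▓▓▓▓▓▓                      
▓▓▓▓▓▓                        
▓▓▓▓▓▓                        
▓▓▓▓▓▓                        
▓▓▓▓▓▓                        
▓▓                            
▓▓                            
        ░░░░░░░░░░            
        ░░░░░░░░░░            
        ░░░░░░░░░░            
        ░░░░░░░░░░            


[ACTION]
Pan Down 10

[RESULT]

▓▓▓▓▓▓▓▓                      
▓▓▓▓▓▓▓▓                      
▓▓▓▓▓▓                        
▓▓▓▓▓▓                        
▓▓▓▓▓▓                        
▓▓▓▓▓▓                        
▓▓                            
▓▓                            
        ░░░░░░░░░░            
        ░░░░░░░░░░            
        ░░░░░░░░░░            
        ░░░░░░░░░░            
        ░░░░░░░░░░            
        ░░░░░░░░░░            
        ░░░░░░░░░░          ▓▓
        ░░░░░░░░░░          ▓▓
        ░░░░░░░░░░            
        ░░░░░░░░░░            
                              
                              
                              
                              


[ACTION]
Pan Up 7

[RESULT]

                              
▓▓                            
▓▓                            
▓▓▓▓▓▓                        
▓▓▓▓▓▓                        
▓▓▓▓▓▓                        
▓▓▓▓▓▓                        
▓▓▓▓▓▓▓▓                      
▓▓▓▓▓▓▓▓                      
▓▓▓▓▓▓                        
▓▓▓▓▓▓                        
▓▓▓▓▓▓                        
▓▓▓▓▓▓                        
▓▓                            
▓▓                            
        ░░░░░░░░░░            
        ░░░░░░░░░░            
        ░░░░░░░░░░            
        ░░░░░░░░░░            
        ░░░░░░░░░░            
        ░░░░░░░░░░            
        ░░░░░░░░░░          ▓▓


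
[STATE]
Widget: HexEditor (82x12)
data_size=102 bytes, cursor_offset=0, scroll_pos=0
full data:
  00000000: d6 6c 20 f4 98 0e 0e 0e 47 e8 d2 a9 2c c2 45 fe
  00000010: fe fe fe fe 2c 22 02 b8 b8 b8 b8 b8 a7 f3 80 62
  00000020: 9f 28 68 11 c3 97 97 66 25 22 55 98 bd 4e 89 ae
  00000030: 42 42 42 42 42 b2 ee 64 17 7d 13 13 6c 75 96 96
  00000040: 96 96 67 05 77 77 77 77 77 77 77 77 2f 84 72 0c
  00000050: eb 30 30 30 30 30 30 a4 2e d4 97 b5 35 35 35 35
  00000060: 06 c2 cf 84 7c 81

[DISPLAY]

00000000  D6 6c 20 f4 98 0e 0e 0e  47 e8 d2 a9 2c c2 45 fe  |.l .....G...,.E.|    
00000010  fe fe fe fe 2c 22 02 b8  b8 b8 b8 b8 a7 f3 80 62  |....,".........b|    
00000020  9f 28 68 11 c3 97 97 66  25 22 55 98 bd 4e 89 ae  |.(h....f%"U..N..|    
00000030  42 42 42 42 42 b2 ee 64  17 7d 13 13 6c 75 96 96  |BBBBB..d.}..lu..|    
00000040  96 96 67 05 77 77 77 77  77 77 77 77 2f 84 72 0c  |..g.wwwwwwww/.r.|    
00000050  eb 30 30 30 30 30 30 a4  2e d4 97 b5 35 35 35 35  |.000000.....5555|    
00000060  06 c2 cf 84 7c 81                                 |....|.          |    
                                                                                  
                                                                                  
                                                                                  
                                                                                  
                                                                                  


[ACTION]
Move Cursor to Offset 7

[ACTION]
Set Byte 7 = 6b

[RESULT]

00000000  d6 6c 20 f4 98 0e 0e 6B  47 e8 d2 a9 2c c2 45 fe  |.l ....kG...,.E.|    
00000010  fe fe fe fe 2c 22 02 b8  b8 b8 b8 b8 a7 f3 80 62  |....,".........b|    
00000020  9f 28 68 11 c3 97 97 66  25 22 55 98 bd 4e 89 ae  |.(h....f%"U..N..|    
00000030  42 42 42 42 42 b2 ee 64  17 7d 13 13 6c 75 96 96  |BBBBB..d.}..lu..|    
00000040  96 96 67 05 77 77 77 77  77 77 77 77 2f 84 72 0c  |..g.wwwwwwww/.r.|    
00000050  eb 30 30 30 30 30 30 a4  2e d4 97 b5 35 35 35 35  |.000000.....5555|    
00000060  06 c2 cf 84 7c 81                                 |....|.          |    
                                                                                  
                                                                                  
                                                                                  
                                                                                  
                                                                                  


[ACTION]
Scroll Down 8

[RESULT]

00000060  06 c2 cf 84 7c 81                                 |....|.          |    
                                                                                  
                                                                                  
                                                                                  
                                                                                  
                                                                                  
                                                                                  
                                                                                  
                                                                                  
                                                                                  
                                                                                  
                                                                                  


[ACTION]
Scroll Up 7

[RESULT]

00000000  d6 6c 20 f4 98 0e 0e 6B  47 e8 d2 a9 2c c2 45 fe  |.l ....kG...,.E.|    
00000010  fe fe fe fe 2c 22 02 b8  b8 b8 b8 b8 a7 f3 80 62  |....,".........b|    
00000020  9f 28 68 11 c3 97 97 66  25 22 55 98 bd 4e 89 ae  |.(h....f%"U..N..|    
00000030  42 42 42 42 42 b2 ee 64  17 7d 13 13 6c 75 96 96  |BBBBB..d.}..lu..|    
00000040  96 96 67 05 77 77 77 77  77 77 77 77 2f 84 72 0c  |..g.wwwwwwww/.r.|    
00000050  eb 30 30 30 30 30 30 a4  2e d4 97 b5 35 35 35 35  |.000000.....5555|    
00000060  06 c2 cf 84 7c 81                                 |....|.          |    
                                                                                  
                                                                                  
                                                                                  
                                                                                  
                                                                                  


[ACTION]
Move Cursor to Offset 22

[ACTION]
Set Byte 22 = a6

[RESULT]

00000000  d6 6c 20 f4 98 0e 0e 6b  47 e8 d2 a9 2c c2 45 fe  |.l ....kG...,.E.|    
00000010  fe fe fe fe 2c 22 A6 b8  b8 b8 b8 b8 a7 f3 80 62  |....,".........b|    
00000020  9f 28 68 11 c3 97 97 66  25 22 55 98 bd 4e 89 ae  |.(h....f%"U..N..|    
00000030  42 42 42 42 42 b2 ee 64  17 7d 13 13 6c 75 96 96  |BBBBB..d.}..lu..|    
00000040  96 96 67 05 77 77 77 77  77 77 77 77 2f 84 72 0c  |..g.wwwwwwww/.r.|    
00000050  eb 30 30 30 30 30 30 a4  2e d4 97 b5 35 35 35 35  |.000000.....5555|    
00000060  06 c2 cf 84 7c 81                                 |....|.          |    
                                                                                  
                                                                                  
                                                                                  
                                                                                  
                                                                                  
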